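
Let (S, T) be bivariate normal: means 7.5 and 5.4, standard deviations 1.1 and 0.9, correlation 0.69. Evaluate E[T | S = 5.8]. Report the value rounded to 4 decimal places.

For a bivariate normal, E[T | S=x] = μ_T + ρ·(σ_T/σ_S)·(x − μ_S).
E[T | S=5.8] = 5.4 + (0.69)·(0.9/1.1)·(5.8 − (7.5)) = 5.4 + (0.56455)·(-1.7) = 4.4403.

4.4403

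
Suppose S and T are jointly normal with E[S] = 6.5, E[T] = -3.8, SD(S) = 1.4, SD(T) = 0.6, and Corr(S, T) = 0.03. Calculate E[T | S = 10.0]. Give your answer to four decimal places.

The regression of T on S has slope ρ·σ_T/σ_S and passes through (μ_S, μ_T).
E[T | S=10.0] = -3.8 + (0.03)·(0.6/1.4)·(10.0 − (6.5)) = -3.8 + (0.012857)·(3.5) = -3.7550.

-3.7550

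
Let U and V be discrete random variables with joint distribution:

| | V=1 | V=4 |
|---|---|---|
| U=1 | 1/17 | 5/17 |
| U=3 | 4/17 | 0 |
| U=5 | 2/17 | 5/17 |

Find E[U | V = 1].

P(V = 1) = 7/17.
Σ U·P over the event = 1·(1/17) + 3·(4/17) + 5·(2/17) = 23/17.
E[U | V = 1] = (23/17) / (7/17) = 23/7.

23/7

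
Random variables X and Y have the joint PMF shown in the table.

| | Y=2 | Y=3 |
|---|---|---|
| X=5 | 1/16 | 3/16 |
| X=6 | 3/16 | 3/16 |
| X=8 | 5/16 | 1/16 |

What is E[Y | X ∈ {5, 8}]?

P(X ∈ {5, 8}) = 5/8.
Σ Y·P over the event = 2·(1/16) + 3·(3/16) + 2·(5/16) + 3·(1/16) = 3/2.
E[Y | X ∈ {5, 8}] = (3/2) / (5/8) = 12/5.

12/5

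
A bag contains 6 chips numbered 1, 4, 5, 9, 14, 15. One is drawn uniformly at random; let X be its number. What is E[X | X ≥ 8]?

P(X ≥ 8) = 1/2.
Σ over the event: 9·1/6 + 14·1/6 + 15·1/6 = 19/3.
E[X | X ≥ 8] = (19/3) / (1/2) = 38/3.

38/3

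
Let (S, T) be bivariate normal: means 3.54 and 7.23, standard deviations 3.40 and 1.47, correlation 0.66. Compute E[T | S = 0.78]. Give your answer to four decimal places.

6.4424

E[T | S=x] = μ_T + ρ(σ_T/σ_S)(x − μ_S) for jointly normal variables.
E[T | S=0.78] = 7.23 + (0.66)·(1.47/3.40)·(0.78 − (3.54)) = 7.23 + (0.28535)·(-2.76) = 6.4424.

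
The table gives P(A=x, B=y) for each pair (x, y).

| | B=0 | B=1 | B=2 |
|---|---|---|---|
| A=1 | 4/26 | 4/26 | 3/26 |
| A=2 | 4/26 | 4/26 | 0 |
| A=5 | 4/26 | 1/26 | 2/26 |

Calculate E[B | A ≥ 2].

3/5

P(A ≥ 2) = 15/26.
Summing B·P(A=x,B=y) over the conditioning event gives 9/26.
E[B | A ≥ 2] = (9/26) / (15/26) = 3/5.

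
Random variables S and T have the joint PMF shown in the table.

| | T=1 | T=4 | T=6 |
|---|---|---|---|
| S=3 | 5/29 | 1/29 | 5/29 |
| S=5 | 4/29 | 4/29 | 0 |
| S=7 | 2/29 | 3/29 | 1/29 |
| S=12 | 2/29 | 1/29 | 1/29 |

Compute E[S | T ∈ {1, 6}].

P(T ∈ {1, 6}) = 20/29.
Summing S·P(S=x,T=y) over the conditioning event gives 107/29.
E[S | T ∈ {1, 6}] = (107/29) / (20/29) = 107/20.

107/20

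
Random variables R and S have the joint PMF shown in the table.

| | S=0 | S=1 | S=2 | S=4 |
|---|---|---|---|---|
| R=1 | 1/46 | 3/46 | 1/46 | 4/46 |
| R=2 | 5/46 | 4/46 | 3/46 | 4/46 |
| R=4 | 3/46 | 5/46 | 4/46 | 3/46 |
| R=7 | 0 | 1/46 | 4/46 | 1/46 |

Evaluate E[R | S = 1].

P(S = 1) = 13/46.
Σ R·P over the event = 1·(3/46) + 2·(4/46) + 4·(5/46) + 7·(1/46) = 19/23.
E[R | S = 1] = (19/23) / (13/46) = 38/13.

38/13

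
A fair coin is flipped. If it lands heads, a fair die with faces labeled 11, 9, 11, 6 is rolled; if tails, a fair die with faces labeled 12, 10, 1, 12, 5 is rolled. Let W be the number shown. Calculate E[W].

E[W | heads] = (11+9+11+6)/4 = 37/4.
E[W | tails] = (12+10+1+12+5)/5 = 8.
By the law of total expectation,
E[W] = (1/2)·(37/4) + (1/2)·(8) = 69/8.

69/8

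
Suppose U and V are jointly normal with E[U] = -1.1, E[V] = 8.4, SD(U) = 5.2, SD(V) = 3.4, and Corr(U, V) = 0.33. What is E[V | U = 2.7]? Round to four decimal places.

The regression of V on U has slope ρ·σ_V/σ_U and passes through (μ_U, μ_V).
E[V | U=2.7] = 8.4 + (0.33)·(3.4/5.2)·(2.7 − (-1.1)) = 8.4 + (0.21577)·(3.8) = 9.2199.

9.2199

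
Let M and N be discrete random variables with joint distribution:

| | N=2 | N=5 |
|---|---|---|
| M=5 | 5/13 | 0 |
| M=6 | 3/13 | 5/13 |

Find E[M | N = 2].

P(N = 2) = 8/13.
Σ M·P over the event = 5·(5/13) + 6·(3/13) = 43/13.
E[M | N = 2] = (43/13) / (8/13) = 43/8.

43/8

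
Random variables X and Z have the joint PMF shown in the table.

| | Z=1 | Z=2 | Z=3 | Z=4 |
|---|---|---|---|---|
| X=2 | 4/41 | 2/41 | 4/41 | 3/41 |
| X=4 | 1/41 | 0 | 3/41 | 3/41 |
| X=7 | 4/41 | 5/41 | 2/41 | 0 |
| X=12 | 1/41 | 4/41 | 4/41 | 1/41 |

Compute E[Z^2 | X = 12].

P(X = 12) = 10/41.
Σ Z^2·P over the event = 1·(1/41) + 4·(4/41) + 9·(4/41) + 16·(1/41) = 69/41.
E[Z^2 | X = 12] = (69/41) / (10/41) = 69/10.

69/10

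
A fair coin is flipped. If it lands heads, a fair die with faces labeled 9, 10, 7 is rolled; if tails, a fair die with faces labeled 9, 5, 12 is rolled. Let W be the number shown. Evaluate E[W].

E[W | heads] = (9+10+7)/3 = 26/3.
E[W | tails] = (9+5+12)/3 = 26/3.
By the law of total expectation,
E[W] = (1/2)·(26/3) + (1/2)·(26/3) = 26/3.

26/3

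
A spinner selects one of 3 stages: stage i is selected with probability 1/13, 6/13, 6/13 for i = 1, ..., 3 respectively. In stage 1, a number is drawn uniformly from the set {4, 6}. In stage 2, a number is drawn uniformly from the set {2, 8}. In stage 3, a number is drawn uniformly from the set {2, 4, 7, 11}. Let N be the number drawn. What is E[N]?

E[N | stage 1] = (4+6)/2 = 5.
E[N | stage 2] = (2+8)/2 = 5.
E[N | stage 3] = (2+4+7+11)/4 = 6.
By the law of total expectation,
E[N] = (1/13)·(5) + (6/13)·(5) + (6/13)·(6) = 71/13.

71/13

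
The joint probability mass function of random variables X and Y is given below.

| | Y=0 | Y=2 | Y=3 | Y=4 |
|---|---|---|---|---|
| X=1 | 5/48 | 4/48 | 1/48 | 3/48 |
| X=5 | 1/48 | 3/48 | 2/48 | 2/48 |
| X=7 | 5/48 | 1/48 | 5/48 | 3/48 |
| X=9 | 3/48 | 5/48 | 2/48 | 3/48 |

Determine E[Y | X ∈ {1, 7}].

P(X ∈ {1, 7}) = 9/16.
Σ Y·P over the event = 0·(5/48) + 2·(4/48) + 3·(1/48) + 4·(3/48) + 0·(5/48) + 2·(1/48) + 3·(5/48) + 4·(3/48) = 13/12.
E[Y | X ∈ {1, 7}] = (13/12) / (9/16) = 52/27.

52/27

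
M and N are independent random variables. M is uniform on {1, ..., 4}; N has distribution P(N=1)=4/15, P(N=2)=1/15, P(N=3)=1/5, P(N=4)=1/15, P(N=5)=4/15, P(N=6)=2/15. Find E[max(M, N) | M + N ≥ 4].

P(M + N ≥ 4) = 17/20.
Summing max(M,N)·P(x,y) over outcomes with M + N ≥ 4 gives 11/3.
E[max(M, N) | M + N ≥ 4] = (11/3) / (17/20) = 220/51.

220/51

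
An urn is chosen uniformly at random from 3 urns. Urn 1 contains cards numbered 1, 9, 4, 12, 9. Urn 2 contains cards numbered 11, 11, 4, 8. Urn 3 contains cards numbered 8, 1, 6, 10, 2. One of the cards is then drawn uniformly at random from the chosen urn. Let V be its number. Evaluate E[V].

E[V | urn 1] = (1+9+4+12+9)/5 = 7.
E[V | urn 2] = (11+11+4+8)/4 = 17/2.
E[V | urn 3] = (8+1+6+10+2)/5 = 27/5.
By the law of total expectation,
E[V] = (1/3)·(7) + (1/3)·(17/2) + (1/3)·(27/5) = 209/30.

209/30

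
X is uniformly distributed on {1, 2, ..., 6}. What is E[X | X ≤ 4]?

5/2

Given X ≤ 4, X is equally likely to be any of {1, 2, 3, 4}.
E[X | X ≤ 4] = (1 + 2 + 3 + 4) / 4 = 5/2.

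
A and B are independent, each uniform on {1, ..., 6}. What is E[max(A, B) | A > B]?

P(A > B) = 5/12.
Summing max(A,B)·P(x,y) over outcomes with A > B gives 35/18.
E[max(A, B) | A > B] = (35/18) / (5/12) = 14/3.

14/3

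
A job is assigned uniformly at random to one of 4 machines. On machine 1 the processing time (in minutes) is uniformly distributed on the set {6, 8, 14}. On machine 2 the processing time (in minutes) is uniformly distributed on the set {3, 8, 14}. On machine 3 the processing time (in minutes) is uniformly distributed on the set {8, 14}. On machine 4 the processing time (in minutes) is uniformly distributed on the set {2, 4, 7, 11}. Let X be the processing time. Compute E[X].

E[X | machine 1] = (6+8+14)/3 = 28/3.
E[X | machine 2] = (3+8+14)/3 = 25/3.
E[X | machine 3] = (8+14)/2 = 11.
E[X | machine 4] = (2+4+7+11)/4 = 6.
E[X] = (1/4)·(28/3) + (1/4)·(25/3) + (1/4)·(11) + (1/4)·(6) = 26/3.

26/3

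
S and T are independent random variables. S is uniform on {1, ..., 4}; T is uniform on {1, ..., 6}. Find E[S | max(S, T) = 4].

Outcomes with max(S, T) = 4: (1,4), (2,4), (3,4), (4,1), (4,2), (4,3), (4,4), each with probability 1/24.
E[S | max(S, T) = 4] = (1 + 2 + 3 + 4 + 4 + 4 + 4) / 7 = 22/7.

22/7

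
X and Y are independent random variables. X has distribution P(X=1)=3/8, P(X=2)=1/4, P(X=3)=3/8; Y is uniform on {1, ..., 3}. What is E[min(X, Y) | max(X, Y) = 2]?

9/7

P(max(X, Y) = 2) = 7/24.
Summing min(X,Y)·P(x,y) over outcomes with max(X, Y) = 2 gives 3/8.
E[min(X, Y) | max(X, Y) = 2] = (3/8) / (7/24) = 9/7.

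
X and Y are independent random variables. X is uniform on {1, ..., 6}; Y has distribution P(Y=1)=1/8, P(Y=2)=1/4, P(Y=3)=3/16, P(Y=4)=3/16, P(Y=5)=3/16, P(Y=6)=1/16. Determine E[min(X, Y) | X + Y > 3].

P(X + Y > 3) = 11/12.
Summing min(X,Y)·P(x,y) over outcomes with X + Y > 3 gives 19/8.
E[min(X, Y) | X + Y > 3] = (19/8) / (11/12) = 57/22.

57/22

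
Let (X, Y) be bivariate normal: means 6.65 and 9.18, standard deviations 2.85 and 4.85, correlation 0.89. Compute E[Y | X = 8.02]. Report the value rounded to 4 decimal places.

11.2549

The regression of Y on X has slope ρ·σ_Y/σ_X and passes through (μ_X, μ_Y).
E[Y | X=8.02] = 9.18 + (0.89)·(4.85/2.85)·(8.02 − (6.65)) = 9.18 + (1.51456)·(1.37) = 11.2549.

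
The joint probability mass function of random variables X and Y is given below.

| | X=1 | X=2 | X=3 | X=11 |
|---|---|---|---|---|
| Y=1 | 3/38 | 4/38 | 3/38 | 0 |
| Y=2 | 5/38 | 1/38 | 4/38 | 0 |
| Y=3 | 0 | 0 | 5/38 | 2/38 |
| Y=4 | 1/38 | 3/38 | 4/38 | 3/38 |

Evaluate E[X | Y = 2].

P(Y = 2) = 5/19.
Σ X·P over the event = 1·(5/38) + 2·(1/38) + 3·(4/38) = 1/2.
E[X | Y = 2] = (1/2) / (5/19) = 19/10.

19/10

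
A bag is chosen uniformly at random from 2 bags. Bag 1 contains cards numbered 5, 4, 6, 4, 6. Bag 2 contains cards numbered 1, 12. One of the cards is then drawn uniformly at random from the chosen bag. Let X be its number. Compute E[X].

23/4

E[X | bag 1] = (5+4+6+4+6)/5 = 5.
E[X | bag 2] = (1+12)/2 = 13/2.
E[X] = (1/2)·(5) + (1/2)·(13/2) = 23/4.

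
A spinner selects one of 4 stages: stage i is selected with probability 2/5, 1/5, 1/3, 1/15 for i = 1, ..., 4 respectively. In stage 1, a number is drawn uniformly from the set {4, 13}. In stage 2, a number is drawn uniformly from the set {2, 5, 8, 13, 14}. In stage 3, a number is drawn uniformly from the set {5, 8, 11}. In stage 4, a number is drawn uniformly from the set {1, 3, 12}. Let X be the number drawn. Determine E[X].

E[X | stage 1] = (4+13)/2 = 17/2.
E[X | stage 2] = (2+5+8+13+14)/5 = 42/5.
E[X | stage 3] = (5+8+11)/3 = 8.
E[X | stage 4] = (1+3+12)/3 = 16/3.
By the law of total expectation,
E[X] = (2/5)·(17/2) + (1/5)·(42/5) + (1/3)·(8) + (1/15)·(16/3) = 1823/225.

1823/225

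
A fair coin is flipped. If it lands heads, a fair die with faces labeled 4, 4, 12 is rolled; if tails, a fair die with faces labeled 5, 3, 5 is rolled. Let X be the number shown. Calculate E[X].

E[X | heads] = (4+4+12)/3 = 20/3.
E[X | tails] = (5+3+5)/3 = 13/3.
E[X] = (1/2)·(20/3) + (1/2)·(13/3) = 11/2.

11/2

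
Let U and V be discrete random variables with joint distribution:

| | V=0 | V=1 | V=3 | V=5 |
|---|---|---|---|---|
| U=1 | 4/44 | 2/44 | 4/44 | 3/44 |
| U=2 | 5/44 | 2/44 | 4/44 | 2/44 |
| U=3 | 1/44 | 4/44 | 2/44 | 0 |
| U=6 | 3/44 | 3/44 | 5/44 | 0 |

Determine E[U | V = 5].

P(V = 5) = 5/44.
Σ U·P over the event = 1·(3/44) + 2·(2/44) = 7/44.
E[U | V = 5] = (7/44) / (5/44) = 7/5.

7/5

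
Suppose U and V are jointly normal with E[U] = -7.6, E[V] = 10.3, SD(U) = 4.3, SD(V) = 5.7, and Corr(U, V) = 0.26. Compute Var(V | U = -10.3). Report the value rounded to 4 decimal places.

30.2937

For a bivariate normal, Var(V | U=x) = σ_V²(1 − ρ²).
Var(V | U=-10.3) = (5.7)²·(1 − (0.26)²) = 32.49·0.9324 = 30.2937.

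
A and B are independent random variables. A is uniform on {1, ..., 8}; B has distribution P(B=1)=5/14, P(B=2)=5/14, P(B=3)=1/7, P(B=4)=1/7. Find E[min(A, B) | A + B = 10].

8/3

P(A + B = 10) = 9/112.
Summing min(A,B)·P(x,y) over outcomes with A + B = 10 gives 3/14.
E[min(A, B) | A + B = 10] = (3/14) / (9/112) = 8/3.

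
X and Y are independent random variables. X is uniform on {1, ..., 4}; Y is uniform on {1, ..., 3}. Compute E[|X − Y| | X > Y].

5/3

Outcomes with X > Y: (2,1), (3,1), (3,2), (4,1), (4,2), (4,3), each with probability 1/12.
E[|X − Y| | X > Y] = (1 + 2 + 1 + 3 + 2 + 1) / 6 = 5/3.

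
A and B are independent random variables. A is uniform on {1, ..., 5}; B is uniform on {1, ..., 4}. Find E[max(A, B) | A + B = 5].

7/2

P(A + B = 5) = 1/5.
Summing max(A,B)·P(x,y) over outcomes with A + B = 5 gives 7/10.
E[max(A, B) | A + B = 5] = (7/10) / (1/5) = 7/2.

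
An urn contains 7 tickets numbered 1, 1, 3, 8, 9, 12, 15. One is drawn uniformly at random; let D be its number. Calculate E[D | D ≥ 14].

15

P(D ≥ 14) = 1/7.
Σ over the event: 15·1/7 = 15/7.
E[D | D ≥ 14] = (15/7) / (1/7) = 15.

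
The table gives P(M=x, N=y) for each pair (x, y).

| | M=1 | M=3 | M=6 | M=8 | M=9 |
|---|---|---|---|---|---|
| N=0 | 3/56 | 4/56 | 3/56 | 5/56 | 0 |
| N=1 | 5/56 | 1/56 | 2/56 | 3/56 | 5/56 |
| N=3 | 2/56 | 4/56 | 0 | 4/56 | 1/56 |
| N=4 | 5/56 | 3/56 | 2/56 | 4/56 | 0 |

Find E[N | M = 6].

10/7

P(M = 6) = 1/8.
Σ N·P over the event = 0·(3/56) + 1·(2/56) + 4·(2/56) = 5/28.
E[N | M = 6] = (5/28) / (1/8) = 10/7.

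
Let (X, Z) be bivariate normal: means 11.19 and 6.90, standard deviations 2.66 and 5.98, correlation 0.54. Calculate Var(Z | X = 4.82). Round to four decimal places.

For a bivariate normal, Var(Z | X=x) = σ_Z²(1 − ρ²).
Var(Z | X=4.82) = (5.98)²·(1 − (0.54)²) = 35.7604·0.7084 = 25.3327.

25.3327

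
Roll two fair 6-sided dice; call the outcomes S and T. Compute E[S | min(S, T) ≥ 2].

P(min(S, T) ≥ 2) = 25/36.
Summing S·P(x,y) over outcomes with min(S, T) ≥ 2 gives 25/9.
E[S | min(S, T) ≥ 2] = (25/9) / (25/36) = 4.

4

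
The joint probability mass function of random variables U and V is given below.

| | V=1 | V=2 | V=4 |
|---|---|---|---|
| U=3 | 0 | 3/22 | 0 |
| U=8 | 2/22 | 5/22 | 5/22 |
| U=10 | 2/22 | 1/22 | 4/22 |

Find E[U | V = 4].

P(V = 4) = 9/22.
Σ U·P over the event = 8·(5/22) + 10·(4/22) = 40/11.
E[U | V = 4] = (40/11) / (9/22) = 80/9.

80/9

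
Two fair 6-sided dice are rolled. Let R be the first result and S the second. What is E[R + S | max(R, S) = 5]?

70/9

Outcomes with max(R, S) = 5: (1,5), (2,5), (3,5), (4,5), (5,1), (5,2), (5,3), (5,4), (5,5), each with probability 1/36.
E[R + S | max(R, S) = 5] = (6 + 7 + 8 + 9 + 6 + 7 + 8 + 9 + 10) / 9 = 70/9.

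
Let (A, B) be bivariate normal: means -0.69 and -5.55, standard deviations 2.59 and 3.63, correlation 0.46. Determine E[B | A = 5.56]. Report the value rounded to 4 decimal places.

The regression of B on A has slope ρ·σ_B/σ_A and passes through (μ_A, μ_B).
E[B | A=5.56] = -5.55 + (0.46)·(3.63/2.59)·(5.56 − (-0.69)) = -5.55 + (0.64471)·(6.25) = -1.5206.

-1.5206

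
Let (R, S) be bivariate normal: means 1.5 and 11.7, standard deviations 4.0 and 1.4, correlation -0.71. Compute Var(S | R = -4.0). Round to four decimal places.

The conditional variance in a bivariate normal is σ_S²(1 − ρ²), independent of x.
Var(S | R=-4.0) = (1.4)²·(1 − (-0.71)²) = 1.96·0.4959 = 0.9720.

0.9720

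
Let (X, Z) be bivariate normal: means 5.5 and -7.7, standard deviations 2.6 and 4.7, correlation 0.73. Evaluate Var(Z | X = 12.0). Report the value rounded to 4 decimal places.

10.3182

For a bivariate normal, Var(Z | X=x) = σ_Z²(1 − ρ²).
Var(Z | X=12.0) = (4.7)²·(1 − (0.73)²) = 22.09·0.4671 = 10.3182.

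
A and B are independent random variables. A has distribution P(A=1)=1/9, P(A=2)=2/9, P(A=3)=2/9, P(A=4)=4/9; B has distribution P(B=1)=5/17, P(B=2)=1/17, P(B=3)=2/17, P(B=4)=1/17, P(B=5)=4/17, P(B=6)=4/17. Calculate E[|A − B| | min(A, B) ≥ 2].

P(min(A, B) ≥ 2) = 32/51.
Summing |A−B|·P(x,y) over outcomes with min(A, B) ≥ 2 gives 172/153.
E[|A − B| | min(A, B) ≥ 2] = (172/153) / (32/51) = 43/24.

43/24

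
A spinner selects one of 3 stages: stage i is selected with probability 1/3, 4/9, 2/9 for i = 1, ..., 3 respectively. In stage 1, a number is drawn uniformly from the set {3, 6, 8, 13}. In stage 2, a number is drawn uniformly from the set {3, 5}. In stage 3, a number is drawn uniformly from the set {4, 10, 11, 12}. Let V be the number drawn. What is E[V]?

19/3

E[V | stage 1] = (3+6+8+13)/4 = 15/2.
E[V | stage 2] = (3+5)/2 = 4.
E[V | stage 3] = (4+10+11+12)/4 = 37/4.
By the law of total expectation,
E[V] = (1/3)·(15/2) + (4/9)·(4) + (2/9)·(37/4) = 19/3.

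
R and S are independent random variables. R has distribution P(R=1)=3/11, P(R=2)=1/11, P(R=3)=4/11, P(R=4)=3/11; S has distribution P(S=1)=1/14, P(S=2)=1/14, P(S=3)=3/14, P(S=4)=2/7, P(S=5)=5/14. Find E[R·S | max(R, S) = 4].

P(max(R, S) = 4) = 59/154.
Summing RS·P(x,y) over outcomes with max(R, S) = 4 gives 304/77.
E[R·S | max(R, S) = 4] = (304/77) / (59/154) = 608/59.

608/59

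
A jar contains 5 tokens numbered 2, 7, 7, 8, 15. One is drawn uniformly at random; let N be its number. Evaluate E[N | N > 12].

P(N > 12) = 1/5.
Σ over the event: 15·1/5 = 3.
E[N | N > 12] = (3) / (1/5) = 15.

15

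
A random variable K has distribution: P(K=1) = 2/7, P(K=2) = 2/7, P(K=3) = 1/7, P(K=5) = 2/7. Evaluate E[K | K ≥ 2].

17/5

P(K ≥ 2) = 5/7.
Σ over the event: 2·2/7 + 3·1/7 + 5·2/7 = 17/7.
E[K | K ≥ 2] = (17/7) / (5/7) = 17/5.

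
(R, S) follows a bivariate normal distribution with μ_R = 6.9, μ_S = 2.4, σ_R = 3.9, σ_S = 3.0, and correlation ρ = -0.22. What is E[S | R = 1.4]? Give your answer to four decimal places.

The regression of S on R has slope ρ·σ_S/σ_R and passes through (μ_R, μ_S).
E[S | R=1.4] = 2.4 + (-0.22)·(3.0/3.9)·(1.4 − (6.9)) = 2.4 + (-0.16923)·(-5.5) = 3.3308.

3.3308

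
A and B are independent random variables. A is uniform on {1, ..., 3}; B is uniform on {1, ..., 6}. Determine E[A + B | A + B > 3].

P(A + B > 3) = 5/6.
Summing (A+B)·P(x,y) over outcomes with A + B > 3 gives 91/18.
E[A + B | A + B > 3] = (91/18) / (5/6) = 91/15.

91/15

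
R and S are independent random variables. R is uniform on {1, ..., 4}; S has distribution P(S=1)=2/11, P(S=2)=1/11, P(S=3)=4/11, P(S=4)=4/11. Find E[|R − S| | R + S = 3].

1

P(R + S = 3) = 3/44.
Summing |R−S|·P(x,y) over outcomes with R + S = 3 gives 3/44.
E[|R − S| | R + S = 3] = (3/44) / (3/44) = 1.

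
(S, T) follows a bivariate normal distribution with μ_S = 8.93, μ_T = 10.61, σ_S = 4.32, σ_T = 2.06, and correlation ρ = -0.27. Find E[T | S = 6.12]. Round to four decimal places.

E[T | S=x] = μ_T + ρ(σ_T/σ_S)(x − μ_S) for jointly normal variables.
E[T | S=6.12] = 10.61 + (-0.27)·(2.06/4.32)·(6.12 − (8.93)) = 10.61 + (-0.12875)·(-2.81) = 10.9718.

10.9718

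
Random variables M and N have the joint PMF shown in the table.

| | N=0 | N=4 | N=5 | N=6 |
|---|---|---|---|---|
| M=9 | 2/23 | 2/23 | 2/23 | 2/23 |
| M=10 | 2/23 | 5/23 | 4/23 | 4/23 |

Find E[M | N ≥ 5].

29/3

P(N ≥ 5) = 12/23.
Σ M·P over the event = 9·(2/23) + 9·(2/23) + 10·(4/23) + 10·(4/23) = 116/23.
E[M | N ≥ 5] = (116/23) / (12/23) = 29/3.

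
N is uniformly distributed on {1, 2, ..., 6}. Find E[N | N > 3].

5

Given N > 3, N is equally likely to be any of {4, 5, 6}.
E[N | N > 3] = (4 + 5 + 6) / 3 = 5.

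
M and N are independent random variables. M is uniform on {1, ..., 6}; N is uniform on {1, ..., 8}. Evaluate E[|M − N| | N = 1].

5/2

Outcomes with N = 1: (1,1), (2,1), (3,1), (4,1), (5,1), (6,1), each with probability 1/48.
E[|M − N| | N = 1] = (0 + 1 + 2 + 3 + 4 + 5) / 6 = 5/2.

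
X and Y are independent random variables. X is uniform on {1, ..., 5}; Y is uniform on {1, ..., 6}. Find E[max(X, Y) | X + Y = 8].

5

P(X + Y = 8) = 2/15.
Summing max(X,Y)·P(x,y) over outcomes with X + Y = 8 gives 2/3.
E[max(X, Y) | X + Y = 8] = (2/3) / (2/15) = 5.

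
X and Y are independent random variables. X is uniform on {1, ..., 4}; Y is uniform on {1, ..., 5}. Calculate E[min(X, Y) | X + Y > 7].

11/3

Outcomes with X + Y > 7: (3,5), (4,4), (4,5), each with probability 1/20.
E[min(X, Y) | X + Y > 7] = (3 + 4 + 4) / 3 = 11/3.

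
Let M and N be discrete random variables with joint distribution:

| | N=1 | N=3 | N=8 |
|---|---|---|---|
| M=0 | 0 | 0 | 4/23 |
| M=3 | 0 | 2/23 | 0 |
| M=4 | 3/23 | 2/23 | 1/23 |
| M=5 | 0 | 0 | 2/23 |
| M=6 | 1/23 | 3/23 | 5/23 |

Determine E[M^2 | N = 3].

P(N = 3) = 7/23.
Summing M^2·P(M=x,N=y) over the conditioning event gives 158/23.
E[M^2 | N = 3] = (158/23) / (7/23) = 158/7.

158/7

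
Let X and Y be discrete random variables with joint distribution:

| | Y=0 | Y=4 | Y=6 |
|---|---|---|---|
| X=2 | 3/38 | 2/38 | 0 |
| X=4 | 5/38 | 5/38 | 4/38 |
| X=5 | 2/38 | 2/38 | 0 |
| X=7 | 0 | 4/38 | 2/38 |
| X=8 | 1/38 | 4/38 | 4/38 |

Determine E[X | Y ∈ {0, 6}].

P(Y ∈ {0, 6}) = 21/38.
Σ X·P over the event = 2·(3/38) + 4·(5/38) + 4·(4/38) + 5·(2/38) + 7·(2/38) + 8·(1/38) + 8·(4/38) = 53/19.
E[X | Y ∈ {0, 6}] = (53/19) / (21/38) = 106/21.

106/21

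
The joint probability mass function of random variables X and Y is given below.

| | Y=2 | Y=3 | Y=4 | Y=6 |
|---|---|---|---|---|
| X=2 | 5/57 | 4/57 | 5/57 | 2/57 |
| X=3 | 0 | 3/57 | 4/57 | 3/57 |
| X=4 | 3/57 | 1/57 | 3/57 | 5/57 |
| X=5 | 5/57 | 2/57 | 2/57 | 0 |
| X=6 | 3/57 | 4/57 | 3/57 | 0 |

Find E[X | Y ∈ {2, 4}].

127/33

P(Y ∈ {2, 4}) = 11/19.
Summing X·P(X=x,Y=y) over the conditioning event gives 127/57.
E[X | Y ∈ {2, 4}] = (127/57) / (11/19) = 127/33.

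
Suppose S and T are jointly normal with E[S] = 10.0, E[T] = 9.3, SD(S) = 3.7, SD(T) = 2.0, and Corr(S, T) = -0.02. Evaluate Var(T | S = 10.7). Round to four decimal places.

3.9984

Var(T | S=x) = (1 − ρ²)·σ_T².
Var(T | S=10.7) = (2.0)²·(1 − (-0.02)²) = 4·0.9996 = 3.9984.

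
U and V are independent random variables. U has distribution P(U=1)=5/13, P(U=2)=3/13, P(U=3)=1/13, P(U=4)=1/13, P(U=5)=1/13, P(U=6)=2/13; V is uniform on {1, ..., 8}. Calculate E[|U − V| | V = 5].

34/13

P(V = 5) = 1/8.
Summing |U−V|·P(x,y) over outcomes with V = 5 gives 17/52.
E[|U − V| | V = 5] = (17/52) / (1/8) = 34/13.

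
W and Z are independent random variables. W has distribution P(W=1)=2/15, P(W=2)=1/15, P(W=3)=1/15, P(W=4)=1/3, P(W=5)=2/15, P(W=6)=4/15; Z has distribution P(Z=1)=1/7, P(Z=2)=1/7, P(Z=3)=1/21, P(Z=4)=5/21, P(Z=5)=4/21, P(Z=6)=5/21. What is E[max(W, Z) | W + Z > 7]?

P(W + Z > 7) = 62/105.
Summing max(W,Z)·P(x,y) over outcomes with W + Z > 7 gives 146/45.
E[max(W, Z) | W + Z > 7] = (146/45) / (62/105) = 511/93.

511/93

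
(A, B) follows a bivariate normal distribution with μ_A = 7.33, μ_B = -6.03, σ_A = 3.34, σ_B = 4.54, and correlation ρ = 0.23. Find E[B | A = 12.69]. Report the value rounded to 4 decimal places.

The regression of B on A has slope ρ·σ_B/σ_A and passes through (μ_A, μ_B).
E[B | A=12.69] = -6.03 + (0.23)·(4.54/3.34)·(12.69 − (7.33)) = -6.03 + (0.31263)·(5.36) = -4.3543.

-4.3543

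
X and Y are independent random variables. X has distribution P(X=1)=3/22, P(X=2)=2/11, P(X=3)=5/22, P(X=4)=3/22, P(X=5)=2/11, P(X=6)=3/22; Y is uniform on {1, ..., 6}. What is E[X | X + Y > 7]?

P(X + Y > 7) = 9/22.
Summing X·P(x,y) over outcomes with X + Y > 7 gives 61/33.
E[X | X + Y > 7] = (61/33) / (9/22) = 122/27.

122/27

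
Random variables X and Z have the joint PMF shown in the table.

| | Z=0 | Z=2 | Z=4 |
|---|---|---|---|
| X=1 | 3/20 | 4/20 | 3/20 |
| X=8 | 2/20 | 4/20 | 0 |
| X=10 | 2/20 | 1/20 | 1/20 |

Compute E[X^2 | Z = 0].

P(Z = 0) = 7/20.
Summing X^2·P(X=x,Z=y) over the conditioning event gives 331/20.
E[X^2 | Z = 0] = (331/20) / (7/20) = 331/7.

331/7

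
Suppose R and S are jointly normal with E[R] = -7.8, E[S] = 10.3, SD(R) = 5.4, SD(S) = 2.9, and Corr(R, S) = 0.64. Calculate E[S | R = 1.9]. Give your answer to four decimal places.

13.6339

The regression of S on R has slope ρ·σ_S/σ_R and passes through (μ_R, μ_S).
E[S | R=1.9] = 10.3 + (0.64)·(2.9/5.4)·(1.9 − (-7.8)) = 10.3 + (0.3437)·(9.7) = 13.6339.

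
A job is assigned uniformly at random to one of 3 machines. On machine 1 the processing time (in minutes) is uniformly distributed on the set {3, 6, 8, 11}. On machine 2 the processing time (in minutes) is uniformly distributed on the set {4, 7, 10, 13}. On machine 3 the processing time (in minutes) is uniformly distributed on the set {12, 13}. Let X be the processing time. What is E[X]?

E[X | machine 1] = (3+6+8+11)/4 = 7.
E[X | machine 2] = (4+7+10+13)/4 = 17/2.
E[X | machine 3] = (12+13)/2 = 25/2.
E[X] = (1/3)·(7) + (1/3)·(17/2) + (1/3)·(25/2) = 28/3.

28/3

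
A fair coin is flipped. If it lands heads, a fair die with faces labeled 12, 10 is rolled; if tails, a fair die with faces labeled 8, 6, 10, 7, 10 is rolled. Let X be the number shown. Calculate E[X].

48/5

E[X | heads] = (12+10)/2 = 11.
E[X | tails] = (8+6+10+7+10)/5 = 41/5.
By the law of total expectation,
E[X] = (1/2)·(11) + (1/2)·(41/5) = 48/5.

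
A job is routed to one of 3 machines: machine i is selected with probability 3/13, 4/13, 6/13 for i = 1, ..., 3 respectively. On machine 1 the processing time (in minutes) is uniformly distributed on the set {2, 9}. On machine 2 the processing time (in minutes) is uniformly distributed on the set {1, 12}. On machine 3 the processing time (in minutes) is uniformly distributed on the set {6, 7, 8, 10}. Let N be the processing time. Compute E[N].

E[N | machine 1] = (2+9)/2 = 11/2.
E[N | machine 2] = (1+12)/2 = 13/2.
E[N | machine 3] = (6+7+8+10)/4 = 31/4.
By the law of total expectation,
E[N] = (3/13)·(11/2) + (4/13)·(13/2) + (6/13)·(31/4) = 89/13.

89/13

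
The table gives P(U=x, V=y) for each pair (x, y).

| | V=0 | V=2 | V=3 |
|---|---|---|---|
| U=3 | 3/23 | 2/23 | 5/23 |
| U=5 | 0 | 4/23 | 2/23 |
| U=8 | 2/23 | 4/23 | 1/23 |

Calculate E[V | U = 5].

P(U = 5) = 6/23.
Σ V·P over the event = 2·(4/23) + 3·(2/23) = 14/23.
E[V | U = 5] = (14/23) / (6/23) = 7/3.

7/3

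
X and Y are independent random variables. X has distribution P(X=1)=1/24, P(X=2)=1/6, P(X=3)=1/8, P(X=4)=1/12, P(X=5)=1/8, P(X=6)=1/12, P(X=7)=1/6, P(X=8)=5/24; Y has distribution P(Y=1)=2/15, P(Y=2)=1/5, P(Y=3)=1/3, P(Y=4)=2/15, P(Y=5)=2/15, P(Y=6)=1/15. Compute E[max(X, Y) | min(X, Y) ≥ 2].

1674/299

P(min(X, Y) ≥ 2) = 299/360.
Summing max(X,Y)·P(x,y) over outcomes with min(X, Y) ≥ 2 gives 93/20.
E[max(X, Y) | min(X, Y) ≥ 2] = (93/20) / (299/360) = 1674/299.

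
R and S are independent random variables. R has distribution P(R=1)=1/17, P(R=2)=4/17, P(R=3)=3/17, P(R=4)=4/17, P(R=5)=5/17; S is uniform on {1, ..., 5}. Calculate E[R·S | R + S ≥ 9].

P(R + S ≥ 9) = 14/85.
Summing RS·P(x,y) over outcomes with R + S ≥ 9 gives 61/17.
E[R·S | R + S ≥ 9] = (61/17) / (14/85) = 305/14.

305/14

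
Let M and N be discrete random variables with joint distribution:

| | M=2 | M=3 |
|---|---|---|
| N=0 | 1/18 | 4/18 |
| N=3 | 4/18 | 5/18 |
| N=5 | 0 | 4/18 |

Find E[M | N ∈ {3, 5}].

P(N ∈ {3, 5}) = 13/18.
Σ M·P over the event = 2·(4/18) + 3·(5/18) + 3·(4/18) = 35/18.
E[M | N ∈ {3, 5}] = (35/18) / (13/18) = 35/13.

35/13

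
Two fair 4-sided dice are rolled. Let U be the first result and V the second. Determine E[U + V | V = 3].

P(V = 3) = 1/4.
Summing (U+V)·P(x,y) over outcomes with V = 3 gives 11/8.
E[U + V | V = 3] = (11/8) / (1/4) = 11/2.

11/2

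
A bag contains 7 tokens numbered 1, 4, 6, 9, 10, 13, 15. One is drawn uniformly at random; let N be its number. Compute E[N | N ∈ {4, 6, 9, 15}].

17/2

P(N ∈ {4, 6, 9, 15}) = 4/7.
Σ over the event: 4·1/7 + 6·1/7 + 9·1/7 + 15·1/7 = 34/7.
E[N | N ∈ {4, 6, 9, 15}] = (34/7) / (4/7) = 17/2.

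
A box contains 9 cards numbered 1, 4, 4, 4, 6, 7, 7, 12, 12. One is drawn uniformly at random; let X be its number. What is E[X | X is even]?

7

P(X is even) = 2/3.
Σ over the event: 4·1/3 + 6·1/9 + 12·2/9 = 14/3.
E[X | X is even] = (14/3) / (2/3) = 7.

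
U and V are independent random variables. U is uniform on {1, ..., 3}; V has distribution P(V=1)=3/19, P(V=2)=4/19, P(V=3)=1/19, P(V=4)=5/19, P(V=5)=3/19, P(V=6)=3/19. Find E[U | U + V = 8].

P(U + V = 8) = 2/19.
Summing U·P(x,y) over outcomes with U + V = 8 gives 5/19.
E[U | U + V = 8] = (5/19) / (2/19) = 5/2.

5/2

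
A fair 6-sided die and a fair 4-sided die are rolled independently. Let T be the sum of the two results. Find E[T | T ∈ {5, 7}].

6

P(T ∈ {5, 7}) = 1/3.
Σ over the event: 5·1/6 + 7·1/6 = 2.
E[T | T ∈ {5, 7}] = (2) / (1/3) = 6.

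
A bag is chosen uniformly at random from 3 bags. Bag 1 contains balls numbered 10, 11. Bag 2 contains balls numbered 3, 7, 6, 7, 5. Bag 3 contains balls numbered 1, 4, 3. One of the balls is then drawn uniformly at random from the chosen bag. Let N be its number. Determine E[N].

563/90

E[N | bag 1] = (10+11)/2 = 21/2.
E[N | bag 2] = (3+7+6+7+5)/5 = 28/5.
E[N | bag 3] = (1+4+3)/3 = 8/3.
E[N] = (1/3)·(21/2) + (1/3)·(28/5) + (1/3)·(8/3) = 563/90.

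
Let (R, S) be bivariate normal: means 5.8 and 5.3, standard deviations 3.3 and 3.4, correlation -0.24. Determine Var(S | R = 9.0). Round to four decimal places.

For a bivariate normal, Var(S | R=x) = σ_S²(1 − ρ²).
Var(S | R=9.0) = (3.4)²·(1 − (-0.24)²) = 11.56·0.9424 = 10.8941.

10.8941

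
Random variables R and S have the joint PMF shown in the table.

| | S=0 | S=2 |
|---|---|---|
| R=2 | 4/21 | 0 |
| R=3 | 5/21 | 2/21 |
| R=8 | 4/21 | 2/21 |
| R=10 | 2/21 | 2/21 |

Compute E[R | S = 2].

P(S = 2) = 2/7.
Σ R·P over the event = 3·(2/21) + 8·(2/21) + 10·(2/21) = 2.
E[R | S = 2] = (2) / (2/7) = 7.

7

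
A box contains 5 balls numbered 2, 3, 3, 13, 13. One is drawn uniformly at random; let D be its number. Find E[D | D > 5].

13

P(D > 5) = 2/5.
Σ over the event: 13·2/5 = 26/5.
E[D | D > 5] = (26/5) / (2/5) = 13.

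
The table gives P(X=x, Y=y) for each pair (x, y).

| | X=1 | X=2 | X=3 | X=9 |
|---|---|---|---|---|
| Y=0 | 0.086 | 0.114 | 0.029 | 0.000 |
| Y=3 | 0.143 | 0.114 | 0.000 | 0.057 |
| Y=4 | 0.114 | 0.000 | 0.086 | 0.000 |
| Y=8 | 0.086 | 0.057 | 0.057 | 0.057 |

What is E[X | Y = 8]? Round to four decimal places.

3.4397

P(Y = 8) = 0.257.
Σ X·P over the event = 1·(0.086) + 2·(0.057) + 3·(0.057) + 9·(0.057) = 0.884.
E[X | Y = 8] = (0.884) / (0.257) = 3.4397.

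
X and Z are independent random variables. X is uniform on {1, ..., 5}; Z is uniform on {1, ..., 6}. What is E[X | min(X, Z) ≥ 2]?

P(min(X, Z) ≥ 2) = 2/3.
Summing X·P(x,y) over outcomes with min(X, Z) ≥ 2 gives 7/3.
E[X | min(X, Z) ≥ 2] = (7/3) / (2/3) = 7/2.

7/2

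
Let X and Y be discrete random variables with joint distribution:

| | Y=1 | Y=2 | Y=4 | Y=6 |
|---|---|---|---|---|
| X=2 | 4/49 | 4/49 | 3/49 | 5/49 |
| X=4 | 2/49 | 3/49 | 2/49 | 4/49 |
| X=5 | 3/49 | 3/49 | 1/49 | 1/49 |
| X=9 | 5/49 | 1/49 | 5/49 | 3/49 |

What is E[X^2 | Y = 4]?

P(Y = 4) = 11/49.
Σ X^2·P over the event = 4·(3/49) + 16·(2/49) + 25·(1/49) + 81·(5/49) = 474/49.
E[X^2 | Y = 4] = (474/49) / (11/49) = 474/11.

474/11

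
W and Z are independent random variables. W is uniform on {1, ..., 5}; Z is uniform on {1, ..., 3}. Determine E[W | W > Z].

35/9

Outcomes with W > Z: (2,1), (3,1), (3,2), (4,1), (4,2), (4,3), (5,1), (5,2), (5,3), each with probability 1/15.
E[W | W > Z] = (2 + 3 + 3 + 4 + 4 + 4 + 5 + 5 + 5) / 9 = 35/9.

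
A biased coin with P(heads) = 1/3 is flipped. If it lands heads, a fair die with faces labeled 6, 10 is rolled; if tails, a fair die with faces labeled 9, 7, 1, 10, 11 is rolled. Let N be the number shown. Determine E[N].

E[N | heads] = (6+10)/2 = 8.
E[N | tails] = (9+7+1+10+11)/5 = 38/5.
E[N] = (1/3)·(8) + (2/3)·(38/5) = 116/15.

116/15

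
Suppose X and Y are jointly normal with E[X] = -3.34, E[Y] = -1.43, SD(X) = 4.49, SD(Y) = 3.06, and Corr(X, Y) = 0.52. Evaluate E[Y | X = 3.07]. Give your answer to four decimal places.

E[Y | X=x] = μ_Y + ρ(σ_Y/σ_X)(x − μ_X) for jointly normal variables.
E[Y | X=3.07] = -1.43 + (0.52)·(3.06/4.49)·(3.07 − (-3.34)) = -1.43 + (0.35439)·(6.41) = 0.8416.

0.8416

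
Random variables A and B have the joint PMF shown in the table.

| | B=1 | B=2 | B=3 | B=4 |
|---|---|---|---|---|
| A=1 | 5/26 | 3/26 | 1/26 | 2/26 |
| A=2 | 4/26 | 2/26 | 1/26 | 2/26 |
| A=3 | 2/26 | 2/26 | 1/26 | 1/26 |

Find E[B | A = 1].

P(A = 1) = 11/26.
Σ B·P over the event = 1·(5/26) + 2·(3/26) + 3·(1/26) + 4·(2/26) = 11/13.
E[B | A = 1] = (11/13) / (11/26) = 2.

2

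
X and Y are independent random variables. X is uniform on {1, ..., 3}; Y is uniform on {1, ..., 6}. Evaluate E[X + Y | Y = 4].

6

Outcomes with Y = 4: (1,4), (2,4), (3,4), each with probability 1/18.
E[X + Y | Y = 4] = (5 + 6 + 7) / 3 = 6.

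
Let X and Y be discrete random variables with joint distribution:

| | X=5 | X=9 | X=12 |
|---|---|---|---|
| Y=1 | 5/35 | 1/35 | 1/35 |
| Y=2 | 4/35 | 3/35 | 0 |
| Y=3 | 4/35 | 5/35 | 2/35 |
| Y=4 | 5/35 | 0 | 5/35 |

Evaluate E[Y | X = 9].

22/9

P(X = 9) = 9/35.
Σ Y·P over the event = 1·(1/35) + 2·(3/35) + 3·(5/35) = 22/35.
E[Y | X = 9] = (22/35) / (9/35) = 22/9.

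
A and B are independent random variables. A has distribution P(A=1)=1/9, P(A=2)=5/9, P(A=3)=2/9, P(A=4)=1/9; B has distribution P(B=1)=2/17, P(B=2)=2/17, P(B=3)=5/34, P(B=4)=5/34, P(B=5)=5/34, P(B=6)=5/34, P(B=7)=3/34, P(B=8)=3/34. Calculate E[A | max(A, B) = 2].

P(max(A, B) = 2) = 22/153.
Summing A·P(x,y) over outcomes with max(A, B) = 2 gives 14/51.
E[A | max(A, B) = 2] = (14/51) / (22/153) = 21/11.

21/11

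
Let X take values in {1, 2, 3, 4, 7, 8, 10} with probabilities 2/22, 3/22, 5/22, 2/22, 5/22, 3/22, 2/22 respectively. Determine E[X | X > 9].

P(X > 9) = 1/11.
Σ over the event: 10·1/11 = 10/11.
E[X | X > 9] = (10/11) / (1/11) = 10.

10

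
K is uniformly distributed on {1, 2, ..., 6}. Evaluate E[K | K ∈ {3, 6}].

9/2

P(K ∈ {3, 6}) = 1/3.
Σ over the event: 3·1/6 + 6·1/6 = 3/2.
E[K | K ∈ {3, 6}] = (3/2) / (1/3) = 9/2.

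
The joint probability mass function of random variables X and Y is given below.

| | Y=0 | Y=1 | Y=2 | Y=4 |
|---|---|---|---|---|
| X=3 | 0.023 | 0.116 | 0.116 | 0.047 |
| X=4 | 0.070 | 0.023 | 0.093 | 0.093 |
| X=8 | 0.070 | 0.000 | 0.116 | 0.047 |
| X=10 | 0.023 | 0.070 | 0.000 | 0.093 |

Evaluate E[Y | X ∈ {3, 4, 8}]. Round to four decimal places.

1.8882

P(X ∈ {3, 4, 8}) = 0.814.
Summing Y·P(X=x,Y=y) over the conditioning event gives 1.537.
E[Y | X ∈ {3, 4, 8}] = (1.537) / (0.814) = 1.8882.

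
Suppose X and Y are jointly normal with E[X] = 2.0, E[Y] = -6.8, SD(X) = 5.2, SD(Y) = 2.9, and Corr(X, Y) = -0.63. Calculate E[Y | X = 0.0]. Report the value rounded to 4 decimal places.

E[Y | X=x] = μ_Y + ρ(σ_Y/σ_X)(x − μ_X) for jointly normal variables.
E[Y | X=0.0] = -6.8 + (-0.63)·(2.9/5.2)·(0.0 − (2.0)) = -6.8 + (-0.35135)·(-2) = -6.0973.

-6.0973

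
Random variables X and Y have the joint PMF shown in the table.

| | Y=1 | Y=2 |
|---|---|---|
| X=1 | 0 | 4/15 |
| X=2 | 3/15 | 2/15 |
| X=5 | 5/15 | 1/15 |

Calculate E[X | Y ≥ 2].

13/7

P(Y ≥ 2) = 7/15.
Σ X·P over the event = 1·(4/15) + 2·(2/15) + 5·(1/15) = 13/15.
E[X | Y ≥ 2] = (13/15) / (7/15) = 13/7.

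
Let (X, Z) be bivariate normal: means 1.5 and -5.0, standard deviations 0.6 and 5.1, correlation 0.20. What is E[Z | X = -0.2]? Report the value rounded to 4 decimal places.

The regression of Z on X has slope ρ·σ_Z/σ_X and passes through (μ_X, μ_Z).
E[Z | X=-0.2] = -5.0 + (0.20)·(5.1/0.6)·(-0.2 − (1.5)) = -5.0 + (1.7)·(-1.7) = -7.8900.

-7.8900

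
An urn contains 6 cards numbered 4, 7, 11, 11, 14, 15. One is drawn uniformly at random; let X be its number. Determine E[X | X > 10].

P(X > 10) = 2/3.
Σ over the event: 11·1/3 + 14·1/6 + 15·1/6 = 17/2.
E[X | X > 10] = (17/2) / (2/3) = 51/4.

51/4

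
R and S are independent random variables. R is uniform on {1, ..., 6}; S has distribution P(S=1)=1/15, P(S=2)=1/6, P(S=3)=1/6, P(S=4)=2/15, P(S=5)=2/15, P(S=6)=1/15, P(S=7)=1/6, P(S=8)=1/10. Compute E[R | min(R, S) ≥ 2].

P(min(R, S) ≥ 2) = 7/9.
Summing R·P(x,y) over outcomes with min(R, S) ≥ 2 gives 28/9.
E[R | min(R, S) ≥ 2] = (28/9) / (7/9) = 4.

4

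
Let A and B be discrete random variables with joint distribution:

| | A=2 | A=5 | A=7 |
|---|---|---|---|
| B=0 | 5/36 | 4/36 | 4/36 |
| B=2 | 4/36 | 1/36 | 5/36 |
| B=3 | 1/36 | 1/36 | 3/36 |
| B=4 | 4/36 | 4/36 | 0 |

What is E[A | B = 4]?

7/2

P(B = 4) = 2/9.
Σ A·P over the event = 2·(4/36) + 5·(4/36) = 7/9.
E[A | B = 4] = (7/9) / (2/9) = 7/2.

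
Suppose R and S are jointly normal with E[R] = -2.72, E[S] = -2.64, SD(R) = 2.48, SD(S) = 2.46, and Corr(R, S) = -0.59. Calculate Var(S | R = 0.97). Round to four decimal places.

3.9450

For a bivariate normal, Var(S | R=x) = σ_S²(1 − ρ²).
Var(S | R=0.97) = (2.46)²·(1 − (-0.59)²) = 6.0516·0.6519 = 3.9450.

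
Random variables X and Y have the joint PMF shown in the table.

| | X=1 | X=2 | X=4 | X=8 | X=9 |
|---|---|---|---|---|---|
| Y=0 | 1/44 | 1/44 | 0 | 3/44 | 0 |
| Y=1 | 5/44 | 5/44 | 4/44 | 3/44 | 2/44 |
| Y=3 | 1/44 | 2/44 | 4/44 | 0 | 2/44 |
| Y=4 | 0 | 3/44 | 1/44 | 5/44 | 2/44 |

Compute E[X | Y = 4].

P(Y = 4) = 1/4.
Σ X·P over the event = 2·(3/44) + 4·(1/44) + 8·(5/44) + 9·(2/44) = 17/11.
E[X | Y = 4] = (17/11) / (1/4) = 68/11.

68/11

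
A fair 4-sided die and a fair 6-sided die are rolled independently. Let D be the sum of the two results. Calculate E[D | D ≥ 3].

142/23

P(D ≥ 3) = 23/24.
Σ over the event: 3·1/12 + 4·1/8 + 5·1/6 + 6·1/6 + 7·1/6 + 8·1/8 + 9·1/12 + 10·1/24 = 71/12.
E[D | D ≥ 3] = (71/12) / (23/24) = 142/23.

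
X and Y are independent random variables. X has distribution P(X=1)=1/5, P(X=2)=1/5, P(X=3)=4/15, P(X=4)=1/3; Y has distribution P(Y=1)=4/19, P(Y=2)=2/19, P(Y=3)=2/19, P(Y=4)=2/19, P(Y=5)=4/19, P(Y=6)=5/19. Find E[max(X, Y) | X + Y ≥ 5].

1096/227

P(X + Y ≥ 5) = 227/285.
Summing max(X,Y)·P(x,y) over outcomes with X + Y ≥ 5 gives 1096/285.
E[max(X, Y) | X + Y ≥ 5] = (1096/285) / (227/285) = 1096/227.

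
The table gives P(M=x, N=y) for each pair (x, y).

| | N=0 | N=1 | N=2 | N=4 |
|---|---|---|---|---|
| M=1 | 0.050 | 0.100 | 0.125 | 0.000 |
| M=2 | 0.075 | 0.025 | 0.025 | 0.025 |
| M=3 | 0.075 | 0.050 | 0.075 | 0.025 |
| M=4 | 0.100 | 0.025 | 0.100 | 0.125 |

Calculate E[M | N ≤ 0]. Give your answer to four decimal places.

P(N ≤ 0) = 0.300.
Σ M·P over the event = 1·(0.050) + 2·(0.075) + 3·(0.075) + 4·(0.100) = 0.825.
E[M | N ≤ 0] = (0.825) / (0.300) = 2.7500.

2.7500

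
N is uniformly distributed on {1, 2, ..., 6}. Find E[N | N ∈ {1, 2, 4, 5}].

P(N ∈ {1, 2, 4, 5}) = 2/3.
Σ over the event: 1·1/6 + 2·1/6 + 4·1/6 + 5·1/6 = 2.
E[N | N ∈ {1, 2, 4, 5}] = (2) / (2/3) = 3.

3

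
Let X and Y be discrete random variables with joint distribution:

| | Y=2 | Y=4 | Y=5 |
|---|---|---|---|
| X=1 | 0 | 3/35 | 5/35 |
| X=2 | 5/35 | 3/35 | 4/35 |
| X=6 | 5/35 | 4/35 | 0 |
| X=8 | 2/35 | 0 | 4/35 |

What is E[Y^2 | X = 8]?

P(X = 8) = 6/35.
Σ Y^2·P over the event = 4·(2/35) + 25·(4/35) = 108/35.
E[Y^2 | X = 8] = (108/35) / (6/35) = 18.

18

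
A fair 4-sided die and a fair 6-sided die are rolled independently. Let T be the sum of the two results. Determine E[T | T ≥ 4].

P(T ≥ 4) = 7/8.
Σ over the event: 4·1/8 + 5·1/6 + 6·1/6 + 7·1/6 + 8·1/8 + 9·1/12 + 10·1/24 = 17/3.
E[T | T ≥ 4] = (17/3) / (7/8) = 136/21.

136/21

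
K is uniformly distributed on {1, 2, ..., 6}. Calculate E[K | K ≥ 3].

Given K ≥ 3, K is equally likely to be any of {3, 4, 5, 6}.
E[K | K ≥ 3] = (3 + 4 + 5 + 6) / 4 = 9/2.

9/2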